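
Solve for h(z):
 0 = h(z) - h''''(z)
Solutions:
 h(z) = C1*exp(-z) + C2*exp(z) + C3*sin(z) + C4*cos(z)


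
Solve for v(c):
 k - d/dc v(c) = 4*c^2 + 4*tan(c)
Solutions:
 v(c) = C1 - 4*c^3/3 + c*k + 4*log(cos(c))


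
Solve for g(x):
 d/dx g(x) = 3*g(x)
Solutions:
 g(x) = C1*exp(3*x)


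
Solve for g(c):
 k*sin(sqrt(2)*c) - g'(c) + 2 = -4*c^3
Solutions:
 g(c) = C1 + c^4 + 2*c - sqrt(2)*k*cos(sqrt(2)*c)/2


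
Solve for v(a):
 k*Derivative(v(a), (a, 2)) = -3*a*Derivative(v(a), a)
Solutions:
 v(a) = C1 + C2*sqrt(k)*erf(sqrt(6)*a*sqrt(1/k)/2)


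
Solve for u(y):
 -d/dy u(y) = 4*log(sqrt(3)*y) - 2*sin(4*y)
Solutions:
 u(y) = C1 - 4*y*log(y) - 2*y*log(3) + 4*y - cos(4*y)/2


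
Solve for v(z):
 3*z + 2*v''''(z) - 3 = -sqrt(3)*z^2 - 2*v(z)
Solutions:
 v(z) = -sqrt(3)*z^2/2 - 3*z/2 + (C1*sin(sqrt(2)*z/2) + C2*cos(sqrt(2)*z/2))*exp(-sqrt(2)*z/2) + (C3*sin(sqrt(2)*z/2) + C4*cos(sqrt(2)*z/2))*exp(sqrt(2)*z/2) + 3/2


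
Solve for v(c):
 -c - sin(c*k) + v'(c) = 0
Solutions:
 v(c) = C1 + c^2/2 - cos(c*k)/k


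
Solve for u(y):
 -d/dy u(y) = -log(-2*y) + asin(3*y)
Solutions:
 u(y) = C1 + y*log(-y) - y*asin(3*y) - y + y*log(2) - sqrt(1 - 9*y^2)/3


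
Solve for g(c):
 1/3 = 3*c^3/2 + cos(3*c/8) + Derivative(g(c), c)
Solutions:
 g(c) = C1 - 3*c^4/8 + c/3 - 8*sin(3*c/8)/3


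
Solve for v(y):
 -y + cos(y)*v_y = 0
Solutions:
 v(y) = C1 + Integral(y/cos(y), y)


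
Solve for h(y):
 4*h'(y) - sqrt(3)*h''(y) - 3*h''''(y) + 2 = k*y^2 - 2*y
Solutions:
 h(y) = C1 + C2*exp(y*(-(18 + sqrt(3)*sqrt(sqrt(3) + 108))^(1/3) + sqrt(3)/(18 + sqrt(3)*sqrt(sqrt(3) + 108))^(1/3))/6)*sin(y*(3/(18 + sqrt(3)*sqrt(sqrt(3) + 108))^(1/3) + sqrt(3)*(18 + sqrt(3)*sqrt(sqrt(3) + 108))^(1/3))/6) + C3*exp(y*(-(18 + sqrt(3)*sqrt(sqrt(3) + 108))^(1/3) + sqrt(3)/(18 + sqrt(3)*sqrt(sqrt(3) + 108))^(1/3))/6)*cos(y*(3/(18 + sqrt(3)*sqrt(sqrt(3) + 108))^(1/3) + sqrt(3)*(18 + sqrt(3)*sqrt(sqrt(3) + 108))^(1/3))/6) + C4*exp(-y*(-(18 + sqrt(3)*sqrt(sqrt(3) + 108))^(1/3) + sqrt(3)/(18 + sqrt(3)*sqrt(sqrt(3) + 108))^(1/3))/3) + k*y^3/12 + sqrt(3)*k*y^2/16 + 3*k*y/32 - y^2/4 - y/2 - sqrt(3)*y/8


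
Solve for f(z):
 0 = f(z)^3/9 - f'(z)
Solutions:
 f(z) = -3*sqrt(2)*sqrt(-1/(C1 + z))/2
 f(z) = 3*sqrt(2)*sqrt(-1/(C1 + z))/2


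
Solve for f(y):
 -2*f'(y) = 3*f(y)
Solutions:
 f(y) = C1*exp(-3*y/2)


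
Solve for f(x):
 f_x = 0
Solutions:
 f(x) = C1


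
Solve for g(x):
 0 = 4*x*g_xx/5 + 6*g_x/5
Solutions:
 g(x) = C1 + C2/sqrt(x)


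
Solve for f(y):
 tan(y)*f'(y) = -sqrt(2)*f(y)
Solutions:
 f(y) = C1/sin(y)^(sqrt(2))


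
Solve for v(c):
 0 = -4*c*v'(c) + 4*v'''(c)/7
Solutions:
 v(c) = C1 + Integral(C2*airyai(7^(1/3)*c) + C3*airybi(7^(1/3)*c), c)


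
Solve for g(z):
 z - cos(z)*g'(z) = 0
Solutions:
 g(z) = C1 + Integral(z/cos(z), z)


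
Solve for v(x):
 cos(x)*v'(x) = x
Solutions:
 v(x) = C1 + Integral(x/cos(x), x)


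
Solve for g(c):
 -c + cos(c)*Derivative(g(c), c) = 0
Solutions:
 g(c) = C1 + Integral(c/cos(c), c)


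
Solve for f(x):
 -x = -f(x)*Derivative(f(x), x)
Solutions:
 f(x) = -sqrt(C1 + x^2)
 f(x) = sqrt(C1 + x^2)


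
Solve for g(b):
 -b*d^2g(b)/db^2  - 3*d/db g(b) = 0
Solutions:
 g(b) = C1 + C2/b^2


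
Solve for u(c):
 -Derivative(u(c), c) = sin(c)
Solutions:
 u(c) = C1 + cos(c)


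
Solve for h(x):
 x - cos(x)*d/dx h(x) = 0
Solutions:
 h(x) = C1 + Integral(x/cos(x), x)


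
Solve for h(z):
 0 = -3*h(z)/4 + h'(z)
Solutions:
 h(z) = C1*exp(3*z/4)


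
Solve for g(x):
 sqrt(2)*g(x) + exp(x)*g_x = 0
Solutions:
 g(x) = C1*exp(sqrt(2)*exp(-x))


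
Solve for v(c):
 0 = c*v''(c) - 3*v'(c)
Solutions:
 v(c) = C1 + C2*c^4


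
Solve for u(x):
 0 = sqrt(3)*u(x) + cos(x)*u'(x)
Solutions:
 u(x) = C1*(sin(x) - 1)^(sqrt(3)/2)/(sin(x) + 1)^(sqrt(3)/2)


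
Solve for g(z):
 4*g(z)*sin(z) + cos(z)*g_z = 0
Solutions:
 g(z) = C1*cos(z)^4


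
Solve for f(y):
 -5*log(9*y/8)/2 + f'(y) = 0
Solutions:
 f(y) = C1 + 5*y*log(y)/2 - 15*y*log(2)/2 - 5*y/2 + 5*y*log(3)


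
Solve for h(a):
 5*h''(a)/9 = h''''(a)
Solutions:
 h(a) = C1 + C2*a + C3*exp(-sqrt(5)*a/3) + C4*exp(sqrt(5)*a/3)


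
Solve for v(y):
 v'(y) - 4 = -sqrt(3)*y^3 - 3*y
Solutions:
 v(y) = C1 - sqrt(3)*y^4/4 - 3*y^2/2 + 4*y


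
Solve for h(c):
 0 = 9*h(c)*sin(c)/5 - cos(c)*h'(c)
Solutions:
 h(c) = C1/cos(c)^(9/5)


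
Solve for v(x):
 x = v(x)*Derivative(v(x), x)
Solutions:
 v(x) = -sqrt(C1 + x^2)
 v(x) = sqrt(C1 + x^2)


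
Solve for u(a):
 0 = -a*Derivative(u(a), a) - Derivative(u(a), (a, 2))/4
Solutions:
 u(a) = C1 + C2*erf(sqrt(2)*a)


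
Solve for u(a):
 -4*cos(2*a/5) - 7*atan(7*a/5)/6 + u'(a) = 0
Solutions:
 u(a) = C1 + 7*a*atan(7*a/5)/6 - 5*log(49*a^2 + 25)/12 + 10*sin(2*a/5)


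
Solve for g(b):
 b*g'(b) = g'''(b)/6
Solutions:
 g(b) = C1 + Integral(C2*airyai(6^(1/3)*b) + C3*airybi(6^(1/3)*b), b)


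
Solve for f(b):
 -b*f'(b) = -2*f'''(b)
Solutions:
 f(b) = C1 + Integral(C2*airyai(2^(2/3)*b/2) + C3*airybi(2^(2/3)*b/2), b)


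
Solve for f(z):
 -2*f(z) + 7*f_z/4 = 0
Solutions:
 f(z) = C1*exp(8*z/7)


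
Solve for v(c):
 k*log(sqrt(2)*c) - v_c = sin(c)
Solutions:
 v(c) = C1 + c*k*(log(c) - 1) + c*k*log(2)/2 + cos(c)


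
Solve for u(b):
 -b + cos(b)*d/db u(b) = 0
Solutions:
 u(b) = C1 + Integral(b/cos(b), b)


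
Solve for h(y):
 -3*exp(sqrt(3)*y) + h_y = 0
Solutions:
 h(y) = C1 + sqrt(3)*exp(sqrt(3)*y)


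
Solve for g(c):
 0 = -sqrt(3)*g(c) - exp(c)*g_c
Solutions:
 g(c) = C1*exp(sqrt(3)*exp(-c))


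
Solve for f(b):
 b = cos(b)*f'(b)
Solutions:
 f(b) = C1 + Integral(b/cos(b), b)


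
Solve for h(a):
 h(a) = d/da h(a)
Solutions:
 h(a) = C1*exp(a)


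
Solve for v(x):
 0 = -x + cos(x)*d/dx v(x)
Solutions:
 v(x) = C1 + Integral(x/cos(x), x)


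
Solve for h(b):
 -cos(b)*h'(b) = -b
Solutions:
 h(b) = C1 + Integral(b/cos(b), b)


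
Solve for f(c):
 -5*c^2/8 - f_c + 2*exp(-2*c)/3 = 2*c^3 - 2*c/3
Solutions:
 f(c) = C1 - c^4/2 - 5*c^3/24 + c^2/3 - exp(-2*c)/3


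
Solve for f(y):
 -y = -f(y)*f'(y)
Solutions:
 f(y) = -sqrt(C1 + y^2)
 f(y) = sqrt(C1 + y^2)


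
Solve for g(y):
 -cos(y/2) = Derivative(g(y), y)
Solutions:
 g(y) = C1 - 2*sin(y/2)


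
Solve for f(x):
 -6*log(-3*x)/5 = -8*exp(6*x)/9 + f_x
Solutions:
 f(x) = C1 - 6*x*log(-x)/5 + 6*x*(1 - log(3))/5 + 4*exp(6*x)/27


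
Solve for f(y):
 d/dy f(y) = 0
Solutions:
 f(y) = C1


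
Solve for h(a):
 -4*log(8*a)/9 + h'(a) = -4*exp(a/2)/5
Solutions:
 h(a) = C1 + 4*a*log(a)/9 + 4*a*(-1 + 3*log(2))/9 - 8*exp(a/2)/5


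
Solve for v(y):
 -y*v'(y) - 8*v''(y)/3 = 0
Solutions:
 v(y) = C1 + C2*erf(sqrt(3)*y/4)


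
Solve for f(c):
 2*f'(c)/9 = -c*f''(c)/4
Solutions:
 f(c) = C1 + C2*c^(1/9)


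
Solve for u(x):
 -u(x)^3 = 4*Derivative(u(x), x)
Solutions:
 u(x) = -sqrt(2)*sqrt(-1/(C1 - x))
 u(x) = sqrt(2)*sqrt(-1/(C1 - x))


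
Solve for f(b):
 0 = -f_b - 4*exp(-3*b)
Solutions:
 f(b) = C1 + 4*exp(-3*b)/3


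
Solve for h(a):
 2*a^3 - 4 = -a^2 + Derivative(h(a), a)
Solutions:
 h(a) = C1 + a^4/2 + a^3/3 - 4*a


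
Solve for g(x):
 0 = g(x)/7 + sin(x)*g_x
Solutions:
 g(x) = C1*(cos(x) + 1)^(1/14)/(cos(x) - 1)^(1/14)


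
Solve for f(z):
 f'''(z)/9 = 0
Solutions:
 f(z) = C1 + C2*z + C3*z^2


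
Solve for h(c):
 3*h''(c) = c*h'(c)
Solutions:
 h(c) = C1 + C2*erfi(sqrt(6)*c/6)


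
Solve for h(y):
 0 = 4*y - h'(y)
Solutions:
 h(y) = C1 + 2*y^2


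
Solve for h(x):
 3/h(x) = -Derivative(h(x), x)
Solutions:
 h(x) = -sqrt(C1 - 6*x)
 h(x) = sqrt(C1 - 6*x)


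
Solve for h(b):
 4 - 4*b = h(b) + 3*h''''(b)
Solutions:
 h(b) = -4*b + (C1*sin(sqrt(2)*3^(3/4)*b/6) + C2*cos(sqrt(2)*3^(3/4)*b/6))*exp(-sqrt(2)*3^(3/4)*b/6) + (C3*sin(sqrt(2)*3^(3/4)*b/6) + C4*cos(sqrt(2)*3^(3/4)*b/6))*exp(sqrt(2)*3^(3/4)*b/6) + 4


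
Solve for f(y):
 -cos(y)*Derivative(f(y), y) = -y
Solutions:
 f(y) = C1 + Integral(y/cos(y), y)


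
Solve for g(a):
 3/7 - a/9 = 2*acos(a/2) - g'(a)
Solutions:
 g(a) = C1 + a^2/18 + 2*a*acos(a/2) - 3*a/7 - 2*sqrt(4 - a^2)


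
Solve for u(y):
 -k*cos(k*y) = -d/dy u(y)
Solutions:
 u(y) = C1 + sin(k*y)


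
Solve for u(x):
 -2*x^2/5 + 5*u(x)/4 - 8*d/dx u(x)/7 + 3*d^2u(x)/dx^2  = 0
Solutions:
 u(x) = 8*x^2/25 + 512*x/875 + (C1*sin(sqrt(671)*x/42) + C2*cos(sqrt(671)*x/42))*exp(4*x/21) - 30656/30625


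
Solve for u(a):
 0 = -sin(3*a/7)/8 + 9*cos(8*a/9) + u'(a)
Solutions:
 u(a) = C1 - 81*sin(8*a/9)/8 - 7*cos(3*a/7)/24


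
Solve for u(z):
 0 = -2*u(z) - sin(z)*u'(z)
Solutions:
 u(z) = C1*(cos(z) + 1)/(cos(z) - 1)


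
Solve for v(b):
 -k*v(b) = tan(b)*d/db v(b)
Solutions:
 v(b) = C1*exp(-k*log(sin(b)))


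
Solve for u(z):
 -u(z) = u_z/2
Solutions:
 u(z) = C1*exp(-2*z)


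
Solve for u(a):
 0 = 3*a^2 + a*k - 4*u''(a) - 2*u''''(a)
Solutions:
 u(a) = C1 + C2*a + C3*sin(sqrt(2)*a) + C4*cos(sqrt(2)*a) + a^4/16 + a^3*k/24 - 3*a^2/8


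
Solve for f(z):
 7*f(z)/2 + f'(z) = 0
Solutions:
 f(z) = C1*exp(-7*z/2)


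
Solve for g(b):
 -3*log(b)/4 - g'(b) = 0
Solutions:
 g(b) = C1 - 3*b*log(b)/4 + 3*b/4


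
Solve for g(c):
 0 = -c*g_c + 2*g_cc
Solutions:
 g(c) = C1 + C2*erfi(c/2)


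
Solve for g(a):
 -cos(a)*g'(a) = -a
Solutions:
 g(a) = C1 + Integral(a/cos(a), a)


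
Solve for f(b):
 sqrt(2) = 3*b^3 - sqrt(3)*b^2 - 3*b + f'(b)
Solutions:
 f(b) = C1 - 3*b^4/4 + sqrt(3)*b^3/3 + 3*b^2/2 + sqrt(2)*b


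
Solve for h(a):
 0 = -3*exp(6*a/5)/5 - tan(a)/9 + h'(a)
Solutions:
 h(a) = C1 + exp(6*a/5)/2 - log(cos(a))/9


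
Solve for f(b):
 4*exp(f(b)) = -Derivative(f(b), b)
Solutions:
 f(b) = log(1/(C1 + 4*b))


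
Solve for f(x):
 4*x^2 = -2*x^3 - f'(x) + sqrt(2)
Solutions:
 f(x) = C1 - x^4/2 - 4*x^3/3 + sqrt(2)*x


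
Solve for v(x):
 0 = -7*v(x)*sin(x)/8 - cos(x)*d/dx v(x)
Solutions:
 v(x) = C1*cos(x)^(7/8)


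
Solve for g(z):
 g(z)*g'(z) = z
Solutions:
 g(z) = -sqrt(C1 + z^2)
 g(z) = sqrt(C1 + z^2)


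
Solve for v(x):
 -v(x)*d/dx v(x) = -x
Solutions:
 v(x) = -sqrt(C1 + x^2)
 v(x) = sqrt(C1 + x^2)


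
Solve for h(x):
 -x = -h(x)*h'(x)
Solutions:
 h(x) = -sqrt(C1 + x^2)
 h(x) = sqrt(C1 + x^2)


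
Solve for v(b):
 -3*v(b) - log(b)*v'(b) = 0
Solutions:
 v(b) = C1*exp(-3*li(b))


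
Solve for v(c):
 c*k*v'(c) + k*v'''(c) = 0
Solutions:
 v(c) = C1 + Integral(C2*airyai(-c) + C3*airybi(-c), c)


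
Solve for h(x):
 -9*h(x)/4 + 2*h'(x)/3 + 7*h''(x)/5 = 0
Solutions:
 h(x) = C1*exp(x*(-10 + sqrt(2935))/42) + C2*exp(-x*(10 + sqrt(2935))/42)


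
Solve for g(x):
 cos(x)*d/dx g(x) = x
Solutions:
 g(x) = C1 + Integral(x/cos(x), x)


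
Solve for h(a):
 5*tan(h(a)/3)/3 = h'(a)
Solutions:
 h(a) = -3*asin(C1*exp(5*a/9)) + 3*pi
 h(a) = 3*asin(C1*exp(5*a/9))


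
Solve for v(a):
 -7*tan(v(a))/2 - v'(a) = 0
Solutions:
 v(a) = pi - asin(C1*exp(-7*a/2))
 v(a) = asin(C1*exp(-7*a/2))


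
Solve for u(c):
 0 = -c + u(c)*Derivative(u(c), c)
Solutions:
 u(c) = -sqrt(C1 + c^2)
 u(c) = sqrt(C1 + c^2)


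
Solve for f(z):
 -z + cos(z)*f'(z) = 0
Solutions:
 f(z) = C1 + Integral(z/cos(z), z)


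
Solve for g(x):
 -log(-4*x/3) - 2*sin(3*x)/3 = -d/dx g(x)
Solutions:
 g(x) = C1 + x*log(-x) - x*log(3) - x + 2*x*log(2) - 2*cos(3*x)/9


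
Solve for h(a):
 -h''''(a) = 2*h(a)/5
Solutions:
 h(a) = (C1*sin(10^(3/4)*a/10) + C2*cos(10^(3/4)*a/10))*exp(-10^(3/4)*a/10) + (C3*sin(10^(3/4)*a/10) + C4*cos(10^(3/4)*a/10))*exp(10^(3/4)*a/10)


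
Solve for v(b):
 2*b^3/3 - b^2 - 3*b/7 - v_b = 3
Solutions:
 v(b) = C1 + b^4/6 - b^3/3 - 3*b^2/14 - 3*b


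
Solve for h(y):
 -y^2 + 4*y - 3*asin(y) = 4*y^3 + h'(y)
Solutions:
 h(y) = C1 - y^4 - y^3/3 + 2*y^2 - 3*y*asin(y) - 3*sqrt(1 - y^2)


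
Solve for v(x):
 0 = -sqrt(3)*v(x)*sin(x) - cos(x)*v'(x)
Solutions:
 v(x) = C1*cos(x)^(sqrt(3))


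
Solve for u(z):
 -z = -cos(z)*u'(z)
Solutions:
 u(z) = C1 + Integral(z/cos(z), z)


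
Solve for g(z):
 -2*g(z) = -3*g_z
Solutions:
 g(z) = C1*exp(2*z/3)


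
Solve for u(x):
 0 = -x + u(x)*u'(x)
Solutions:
 u(x) = -sqrt(C1 + x^2)
 u(x) = sqrt(C1 + x^2)


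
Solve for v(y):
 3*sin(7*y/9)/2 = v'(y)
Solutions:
 v(y) = C1 - 27*cos(7*y/9)/14


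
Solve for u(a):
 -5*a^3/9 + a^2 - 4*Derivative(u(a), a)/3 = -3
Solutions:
 u(a) = C1 - 5*a^4/48 + a^3/4 + 9*a/4


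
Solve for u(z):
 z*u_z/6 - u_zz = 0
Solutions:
 u(z) = C1 + C2*erfi(sqrt(3)*z/6)


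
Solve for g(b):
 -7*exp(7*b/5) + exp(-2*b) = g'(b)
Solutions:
 g(b) = C1 - 5*exp(7*b/5) - exp(-2*b)/2


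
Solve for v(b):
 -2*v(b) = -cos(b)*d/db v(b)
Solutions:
 v(b) = C1*(sin(b) + 1)/(sin(b) - 1)


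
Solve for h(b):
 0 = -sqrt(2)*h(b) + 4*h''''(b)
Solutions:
 h(b) = C1*exp(-2^(5/8)*b/2) + C2*exp(2^(5/8)*b/2) + C3*sin(2^(5/8)*b/2) + C4*cos(2^(5/8)*b/2)


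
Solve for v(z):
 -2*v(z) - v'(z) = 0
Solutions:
 v(z) = C1*exp(-2*z)


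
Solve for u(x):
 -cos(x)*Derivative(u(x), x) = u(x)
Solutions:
 u(x) = C1*sqrt(sin(x) - 1)/sqrt(sin(x) + 1)


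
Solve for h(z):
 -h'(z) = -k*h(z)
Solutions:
 h(z) = C1*exp(k*z)


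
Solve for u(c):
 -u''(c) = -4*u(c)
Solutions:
 u(c) = C1*exp(-2*c) + C2*exp(2*c)


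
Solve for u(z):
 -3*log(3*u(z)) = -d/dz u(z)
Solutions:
 -Integral(1/(log(_y) + log(3)), (_y, u(z)))/3 = C1 - z


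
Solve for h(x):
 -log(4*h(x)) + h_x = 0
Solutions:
 -Integral(1/(log(_y) + 2*log(2)), (_y, h(x))) = C1 - x


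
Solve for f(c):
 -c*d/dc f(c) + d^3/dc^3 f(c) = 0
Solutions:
 f(c) = C1 + Integral(C2*airyai(c) + C3*airybi(c), c)


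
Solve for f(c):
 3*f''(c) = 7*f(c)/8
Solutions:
 f(c) = C1*exp(-sqrt(42)*c/12) + C2*exp(sqrt(42)*c/12)


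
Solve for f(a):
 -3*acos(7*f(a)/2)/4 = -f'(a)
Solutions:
 Integral(1/acos(7*_y/2), (_y, f(a))) = C1 + 3*a/4


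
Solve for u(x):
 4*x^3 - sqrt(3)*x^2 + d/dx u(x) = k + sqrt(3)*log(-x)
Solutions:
 u(x) = C1 - x^4 + sqrt(3)*x^3/3 + x*(k - sqrt(3)) + sqrt(3)*x*log(-x)


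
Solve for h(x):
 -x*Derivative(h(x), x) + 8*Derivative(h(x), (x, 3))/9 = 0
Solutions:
 h(x) = C1 + Integral(C2*airyai(3^(2/3)*x/2) + C3*airybi(3^(2/3)*x/2), x)


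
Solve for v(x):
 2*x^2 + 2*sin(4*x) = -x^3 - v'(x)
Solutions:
 v(x) = C1 - x^4/4 - 2*x^3/3 + cos(4*x)/2


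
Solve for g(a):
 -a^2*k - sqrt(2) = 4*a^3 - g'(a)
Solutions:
 g(a) = C1 + a^4 + a^3*k/3 + sqrt(2)*a


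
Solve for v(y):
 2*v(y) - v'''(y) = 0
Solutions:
 v(y) = C3*exp(2^(1/3)*y) + (C1*sin(2^(1/3)*sqrt(3)*y/2) + C2*cos(2^(1/3)*sqrt(3)*y/2))*exp(-2^(1/3)*y/2)


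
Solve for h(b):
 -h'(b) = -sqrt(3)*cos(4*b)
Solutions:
 h(b) = C1 + sqrt(3)*sin(4*b)/4


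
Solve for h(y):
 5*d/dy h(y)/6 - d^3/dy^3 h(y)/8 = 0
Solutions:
 h(y) = C1 + C2*exp(-2*sqrt(15)*y/3) + C3*exp(2*sqrt(15)*y/3)


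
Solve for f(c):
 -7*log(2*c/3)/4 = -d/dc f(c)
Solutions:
 f(c) = C1 + 7*c*log(c)/4 - 7*c*log(3)/4 - 7*c/4 + 7*c*log(2)/4


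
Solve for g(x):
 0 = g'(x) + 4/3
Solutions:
 g(x) = C1 - 4*x/3


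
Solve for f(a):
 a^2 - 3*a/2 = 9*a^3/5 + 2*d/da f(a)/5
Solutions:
 f(a) = C1 - 9*a^4/8 + 5*a^3/6 - 15*a^2/8


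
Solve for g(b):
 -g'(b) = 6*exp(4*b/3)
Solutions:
 g(b) = C1 - 9*exp(4*b/3)/2


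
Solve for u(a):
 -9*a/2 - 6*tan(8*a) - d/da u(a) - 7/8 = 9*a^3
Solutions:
 u(a) = C1 - 9*a^4/4 - 9*a^2/4 - 7*a/8 + 3*log(cos(8*a))/4


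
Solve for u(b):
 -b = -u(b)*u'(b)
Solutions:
 u(b) = -sqrt(C1 + b^2)
 u(b) = sqrt(C1 + b^2)


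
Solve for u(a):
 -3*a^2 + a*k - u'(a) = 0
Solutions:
 u(a) = C1 - a^3 + a^2*k/2


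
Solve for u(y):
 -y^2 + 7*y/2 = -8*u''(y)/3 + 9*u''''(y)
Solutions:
 u(y) = C1 + C2*y + C3*exp(-2*sqrt(6)*y/9) + C4*exp(2*sqrt(6)*y/9) + y^4/32 - 7*y^3/32 + 81*y^2/64


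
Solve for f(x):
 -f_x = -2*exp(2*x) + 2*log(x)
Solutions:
 f(x) = C1 - 2*x*log(x) + 2*x + exp(2*x)


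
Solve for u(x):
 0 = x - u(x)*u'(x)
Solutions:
 u(x) = -sqrt(C1 + x^2)
 u(x) = sqrt(C1 + x^2)


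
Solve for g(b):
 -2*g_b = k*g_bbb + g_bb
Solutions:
 g(b) = C1 + C2*exp(b*(sqrt(1 - 8*k) - 1)/(2*k)) + C3*exp(-b*(sqrt(1 - 8*k) + 1)/(2*k))


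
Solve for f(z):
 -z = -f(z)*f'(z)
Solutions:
 f(z) = -sqrt(C1 + z^2)
 f(z) = sqrt(C1 + z^2)


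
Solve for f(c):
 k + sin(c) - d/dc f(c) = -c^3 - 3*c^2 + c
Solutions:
 f(c) = C1 + c^4/4 + c^3 - c^2/2 + c*k - cos(c)


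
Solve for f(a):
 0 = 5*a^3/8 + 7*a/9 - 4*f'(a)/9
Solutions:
 f(a) = C1 + 45*a^4/128 + 7*a^2/8


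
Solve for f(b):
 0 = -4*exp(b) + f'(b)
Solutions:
 f(b) = C1 + 4*exp(b)


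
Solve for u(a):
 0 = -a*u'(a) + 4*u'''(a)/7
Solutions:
 u(a) = C1 + Integral(C2*airyai(14^(1/3)*a/2) + C3*airybi(14^(1/3)*a/2), a)


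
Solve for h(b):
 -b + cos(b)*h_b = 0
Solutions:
 h(b) = C1 + Integral(b/cos(b), b)


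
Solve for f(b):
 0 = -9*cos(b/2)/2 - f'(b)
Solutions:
 f(b) = C1 - 9*sin(b/2)


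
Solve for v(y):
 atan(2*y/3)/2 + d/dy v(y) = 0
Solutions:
 v(y) = C1 - y*atan(2*y/3)/2 + 3*log(4*y^2 + 9)/8


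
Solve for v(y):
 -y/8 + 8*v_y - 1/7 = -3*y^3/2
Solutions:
 v(y) = C1 - 3*y^4/64 + y^2/128 + y/56


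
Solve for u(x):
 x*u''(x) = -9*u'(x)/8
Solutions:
 u(x) = C1 + C2/x^(1/8)


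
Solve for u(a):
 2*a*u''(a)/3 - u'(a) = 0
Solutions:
 u(a) = C1 + C2*a^(5/2)


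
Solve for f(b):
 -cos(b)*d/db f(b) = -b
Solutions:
 f(b) = C1 + Integral(b/cos(b), b)


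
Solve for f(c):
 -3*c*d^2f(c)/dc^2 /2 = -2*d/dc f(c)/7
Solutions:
 f(c) = C1 + C2*c^(25/21)


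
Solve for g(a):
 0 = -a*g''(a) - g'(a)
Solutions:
 g(a) = C1 + C2*log(a)


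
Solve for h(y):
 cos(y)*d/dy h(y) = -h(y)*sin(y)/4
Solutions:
 h(y) = C1*cos(y)^(1/4)


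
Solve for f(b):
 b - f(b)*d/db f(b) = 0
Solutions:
 f(b) = -sqrt(C1 + b^2)
 f(b) = sqrt(C1 + b^2)


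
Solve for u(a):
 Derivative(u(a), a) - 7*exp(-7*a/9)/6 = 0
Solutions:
 u(a) = C1 - 3*exp(-7*a/9)/2


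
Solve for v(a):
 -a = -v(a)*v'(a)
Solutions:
 v(a) = -sqrt(C1 + a^2)
 v(a) = sqrt(C1 + a^2)


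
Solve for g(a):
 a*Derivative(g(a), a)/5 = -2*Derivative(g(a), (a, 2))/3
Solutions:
 g(a) = C1 + C2*erf(sqrt(15)*a/10)


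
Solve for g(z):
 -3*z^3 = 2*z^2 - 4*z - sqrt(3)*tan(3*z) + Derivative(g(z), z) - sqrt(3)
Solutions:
 g(z) = C1 - 3*z^4/4 - 2*z^3/3 + 2*z^2 + sqrt(3)*z - sqrt(3)*log(cos(3*z))/3


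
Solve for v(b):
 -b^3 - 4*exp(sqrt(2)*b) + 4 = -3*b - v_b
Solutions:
 v(b) = C1 + b^4/4 - 3*b^2/2 - 4*b + 2*sqrt(2)*exp(sqrt(2)*b)


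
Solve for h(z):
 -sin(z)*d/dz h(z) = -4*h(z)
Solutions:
 h(z) = C1*(cos(z)^2 - 2*cos(z) + 1)/(cos(z)^2 + 2*cos(z) + 1)


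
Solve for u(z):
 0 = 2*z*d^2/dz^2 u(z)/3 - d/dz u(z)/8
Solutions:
 u(z) = C1 + C2*z^(19/16)


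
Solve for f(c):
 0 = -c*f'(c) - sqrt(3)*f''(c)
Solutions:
 f(c) = C1 + C2*erf(sqrt(2)*3^(3/4)*c/6)


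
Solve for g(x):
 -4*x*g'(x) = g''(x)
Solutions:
 g(x) = C1 + C2*erf(sqrt(2)*x)


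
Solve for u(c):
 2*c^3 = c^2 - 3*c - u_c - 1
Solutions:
 u(c) = C1 - c^4/2 + c^3/3 - 3*c^2/2 - c


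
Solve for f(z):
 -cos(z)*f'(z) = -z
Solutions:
 f(z) = C1 + Integral(z/cos(z), z)


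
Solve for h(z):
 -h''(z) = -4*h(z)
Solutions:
 h(z) = C1*exp(-2*z) + C2*exp(2*z)


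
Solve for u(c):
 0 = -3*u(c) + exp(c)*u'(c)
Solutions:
 u(c) = C1*exp(-3*exp(-c))


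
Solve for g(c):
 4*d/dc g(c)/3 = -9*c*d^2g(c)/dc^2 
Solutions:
 g(c) = C1 + C2*c^(23/27)


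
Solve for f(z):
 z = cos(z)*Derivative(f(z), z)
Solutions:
 f(z) = C1 + Integral(z/cos(z), z)


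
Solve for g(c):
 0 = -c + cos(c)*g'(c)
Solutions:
 g(c) = C1 + Integral(c/cos(c), c)


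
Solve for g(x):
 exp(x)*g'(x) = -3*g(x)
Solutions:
 g(x) = C1*exp(3*exp(-x))


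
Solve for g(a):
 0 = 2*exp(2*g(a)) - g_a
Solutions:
 g(a) = log(-sqrt(-1/(C1 + 2*a))) - log(2)/2
 g(a) = log(-1/(C1 + 2*a))/2 - log(2)/2


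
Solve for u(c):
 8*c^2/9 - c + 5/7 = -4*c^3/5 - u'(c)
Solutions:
 u(c) = C1 - c^4/5 - 8*c^3/27 + c^2/2 - 5*c/7


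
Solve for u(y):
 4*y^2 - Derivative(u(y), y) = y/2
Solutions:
 u(y) = C1 + 4*y^3/3 - y^2/4


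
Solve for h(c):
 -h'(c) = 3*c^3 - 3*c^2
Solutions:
 h(c) = C1 - 3*c^4/4 + c^3


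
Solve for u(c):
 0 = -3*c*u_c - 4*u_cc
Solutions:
 u(c) = C1 + C2*erf(sqrt(6)*c/4)


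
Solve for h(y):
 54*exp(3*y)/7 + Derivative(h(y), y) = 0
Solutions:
 h(y) = C1 - 18*exp(3*y)/7


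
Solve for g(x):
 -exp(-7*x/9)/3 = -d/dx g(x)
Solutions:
 g(x) = C1 - 3*exp(-7*x/9)/7


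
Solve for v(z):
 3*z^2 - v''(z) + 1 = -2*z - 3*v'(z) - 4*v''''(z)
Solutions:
 v(z) = C1 + C4*exp(-z) - z^3/3 - 2*z^2/3 - 7*z/9 + (C2*sin(sqrt(2)*z/2) + C3*cos(sqrt(2)*z/2))*exp(z/2)


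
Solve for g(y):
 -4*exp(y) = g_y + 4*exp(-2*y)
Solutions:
 g(y) = C1 - 4*exp(y) + 2*exp(-2*y)


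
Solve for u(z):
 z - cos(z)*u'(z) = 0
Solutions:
 u(z) = C1 + Integral(z/cos(z), z)


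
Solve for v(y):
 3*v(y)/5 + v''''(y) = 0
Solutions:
 v(y) = (C1*sin(sqrt(2)*3^(1/4)*5^(3/4)*y/10) + C2*cos(sqrt(2)*3^(1/4)*5^(3/4)*y/10))*exp(-sqrt(2)*3^(1/4)*5^(3/4)*y/10) + (C3*sin(sqrt(2)*3^(1/4)*5^(3/4)*y/10) + C4*cos(sqrt(2)*3^(1/4)*5^(3/4)*y/10))*exp(sqrt(2)*3^(1/4)*5^(3/4)*y/10)


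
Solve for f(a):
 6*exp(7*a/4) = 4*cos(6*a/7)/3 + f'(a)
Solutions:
 f(a) = C1 + 24*exp(7*a/4)/7 - 14*sin(6*a/7)/9


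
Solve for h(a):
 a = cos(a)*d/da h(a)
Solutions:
 h(a) = C1 + Integral(a/cos(a), a)


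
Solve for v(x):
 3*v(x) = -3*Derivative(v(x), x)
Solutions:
 v(x) = C1*exp(-x)


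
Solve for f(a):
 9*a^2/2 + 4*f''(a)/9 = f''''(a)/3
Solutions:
 f(a) = C1 + C2*a + C3*exp(-2*sqrt(3)*a/3) + C4*exp(2*sqrt(3)*a/3) - 27*a^4/32 - 243*a^2/32


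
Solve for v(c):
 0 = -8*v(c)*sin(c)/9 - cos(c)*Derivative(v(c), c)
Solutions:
 v(c) = C1*cos(c)^(8/9)


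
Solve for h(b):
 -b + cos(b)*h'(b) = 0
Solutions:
 h(b) = C1 + Integral(b/cos(b), b)


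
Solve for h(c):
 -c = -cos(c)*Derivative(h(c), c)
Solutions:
 h(c) = C1 + Integral(c/cos(c), c)


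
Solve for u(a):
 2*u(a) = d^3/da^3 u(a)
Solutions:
 u(a) = C3*exp(2^(1/3)*a) + (C1*sin(2^(1/3)*sqrt(3)*a/2) + C2*cos(2^(1/3)*sqrt(3)*a/2))*exp(-2^(1/3)*a/2)


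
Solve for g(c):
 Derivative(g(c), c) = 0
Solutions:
 g(c) = C1


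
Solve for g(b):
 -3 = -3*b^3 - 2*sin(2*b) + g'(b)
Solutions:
 g(b) = C1 + 3*b^4/4 - 3*b - cos(2*b)


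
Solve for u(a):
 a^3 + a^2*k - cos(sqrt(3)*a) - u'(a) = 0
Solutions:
 u(a) = C1 + a^4/4 + a^3*k/3 - sqrt(3)*sin(sqrt(3)*a)/3


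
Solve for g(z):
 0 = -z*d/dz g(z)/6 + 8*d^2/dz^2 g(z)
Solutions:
 g(z) = C1 + C2*erfi(sqrt(6)*z/24)


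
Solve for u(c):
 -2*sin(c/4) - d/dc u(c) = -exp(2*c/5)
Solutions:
 u(c) = C1 + 5*exp(2*c/5)/2 + 8*cos(c/4)


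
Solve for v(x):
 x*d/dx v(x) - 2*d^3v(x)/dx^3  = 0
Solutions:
 v(x) = C1 + Integral(C2*airyai(2^(2/3)*x/2) + C3*airybi(2^(2/3)*x/2), x)


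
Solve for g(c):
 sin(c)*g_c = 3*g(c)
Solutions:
 g(c) = C1*(cos(c) - 1)^(3/2)/(cos(c) + 1)^(3/2)


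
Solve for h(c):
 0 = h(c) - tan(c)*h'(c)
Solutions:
 h(c) = C1*sin(c)


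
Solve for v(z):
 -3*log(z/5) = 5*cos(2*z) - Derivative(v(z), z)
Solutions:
 v(z) = C1 + 3*z*log(z) - 3*z*log(5) - 3*z + 5*sin(2*z)/2


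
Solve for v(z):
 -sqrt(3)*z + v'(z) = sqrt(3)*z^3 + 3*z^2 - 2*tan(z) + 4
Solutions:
 v(z) = C1 + sqrt(3)*z^4/4 + z^3 + sqrt(3)*z^2/2 + 4*z + 2*log(cos(z))


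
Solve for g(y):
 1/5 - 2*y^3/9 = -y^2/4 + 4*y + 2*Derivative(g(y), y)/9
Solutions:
 g(y) = C1 - y^4/4 + 3*y^3/8 - 9*y^2 + 9*y/10


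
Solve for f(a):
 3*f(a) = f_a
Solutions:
 f(a) = C1*exp(3*a)


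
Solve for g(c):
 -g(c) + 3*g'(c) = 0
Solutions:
 g(c) = C1*exp(c/3)


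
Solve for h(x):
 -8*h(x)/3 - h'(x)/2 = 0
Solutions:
 h(x) = C1*exp(-16*x/3)


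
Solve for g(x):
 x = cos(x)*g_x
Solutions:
 g(x) = C1 + Integral(x/cos(x), x)


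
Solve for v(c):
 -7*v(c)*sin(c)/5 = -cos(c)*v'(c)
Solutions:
 v(c) = C1/cos(c)^(7/5)


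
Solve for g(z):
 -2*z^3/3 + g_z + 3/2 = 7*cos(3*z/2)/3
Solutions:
 g(z) = C1 + z^4/6 - 3*z/2 + 14*sin(3*z/2)/9


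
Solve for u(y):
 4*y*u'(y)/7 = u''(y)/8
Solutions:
 u(y) = C1 + C2*erfi(4*sqrt(7)*y/7)


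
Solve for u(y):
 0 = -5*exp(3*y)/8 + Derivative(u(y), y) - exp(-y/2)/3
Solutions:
 u(y) = C1 + 5*exp(3*y)/24 - 2*exp(-y/2)/3


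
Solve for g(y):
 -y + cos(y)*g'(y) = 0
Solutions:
 g(y) = C1 + Integral(y/cos(y), y)


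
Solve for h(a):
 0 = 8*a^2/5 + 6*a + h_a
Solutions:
 h(a) = C1 - 8*a^3/15 - 3*a^2


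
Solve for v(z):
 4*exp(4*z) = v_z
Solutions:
 v(z) = C1 + exp(4*z)


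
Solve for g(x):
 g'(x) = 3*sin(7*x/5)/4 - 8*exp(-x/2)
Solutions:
 g(x) = C1 - 15*cos(7*x/5)/28 + 16*exp(-x/2)


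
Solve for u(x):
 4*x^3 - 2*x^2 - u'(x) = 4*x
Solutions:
 u(x) = C1 + x^4 - 2*x^3/3 - 2*x^2


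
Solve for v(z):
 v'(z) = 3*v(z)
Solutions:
 v(z) = C1*exp(3*z)


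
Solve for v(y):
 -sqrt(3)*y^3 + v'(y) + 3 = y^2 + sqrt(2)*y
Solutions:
 v(y) = C1 + sqrt(3)*y^4/4 + y^3/3 + sqrt(2)*y^2/2 - 3*y


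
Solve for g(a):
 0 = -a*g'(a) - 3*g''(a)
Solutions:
 g(a) = C1 + C2*erf(sqrt(6)*a/6)


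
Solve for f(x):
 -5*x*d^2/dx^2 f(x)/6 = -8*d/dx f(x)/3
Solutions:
 f(x) = C1 + C2*x^(21/5)


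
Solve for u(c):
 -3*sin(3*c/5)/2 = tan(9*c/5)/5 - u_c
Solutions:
 u(c) = C1 - log(cos(9*c/5))/9 - 5*cos(3*c/5)/2


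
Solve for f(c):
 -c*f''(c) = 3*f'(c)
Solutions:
 f(c) = C1 + C2/c^2


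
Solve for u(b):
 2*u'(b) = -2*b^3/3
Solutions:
 u(b) = C1 - b^4/12


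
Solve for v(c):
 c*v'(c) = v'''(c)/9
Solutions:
 v(c) = C1 + Integral(C2*airyai(3^(2/3)*c) + C3*airybi(3^(2/3)*c), c)


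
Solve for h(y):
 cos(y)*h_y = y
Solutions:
 h(y) = C1 + Integral(y/cos(y), y)


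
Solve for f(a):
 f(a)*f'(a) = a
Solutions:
 f(a) = -sqrt(C1 + a^2)
 f(a) = sqrt(C1 + a^2)


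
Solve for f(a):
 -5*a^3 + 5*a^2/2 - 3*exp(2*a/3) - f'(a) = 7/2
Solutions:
 f(a) = C1 - 5*a^4/4 + 5*a^3/6 - 7*a/2 - 9*exp(2*a/3)/2


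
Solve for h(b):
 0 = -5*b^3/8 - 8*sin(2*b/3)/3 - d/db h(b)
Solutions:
 h(b) = C1 - 5*b^4/32 + 4*cos(2*b/3)


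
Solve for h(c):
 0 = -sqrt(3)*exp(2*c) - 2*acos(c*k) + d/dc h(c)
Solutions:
 h(c) = C1 + 2*Piecewise((c*acos(c*k) - sqrt(-c^2*k^2 + 1)/k, Ne(k, 0)), (pi*c/2, True)) + sqrt(3)*exp(2*c)/2


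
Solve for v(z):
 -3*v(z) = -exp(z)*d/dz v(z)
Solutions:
 v(z) = C1*exp(-3*exp(-z))


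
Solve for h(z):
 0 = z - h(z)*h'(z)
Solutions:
 h(z) = -sqrt(C1 + z^2)
 h(z) = sqrt(C1 + z^2)


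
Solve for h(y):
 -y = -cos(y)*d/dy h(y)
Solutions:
 h(y) = C1 + Integral(y/cos(y), y)


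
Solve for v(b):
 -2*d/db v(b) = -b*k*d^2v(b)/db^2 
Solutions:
 v(b) = C1 + b^(((re(k) + 2)*re(k) + im(k)^2)/(re(k)^2 + im(k)^2))*(C2*sin(2*log(b)*Abs(im(k))/(re(k)^2 + im(k)^2)) + C3*cos(2*log(b)*im(k)/(re(k)^2 + im(k)^2)))


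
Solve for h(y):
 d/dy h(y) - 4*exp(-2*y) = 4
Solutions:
 h(y) = C1 + 4*y - 2*exp(-2*y)


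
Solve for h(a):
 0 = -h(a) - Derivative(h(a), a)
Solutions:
 h(a) = C1*exp(-a)


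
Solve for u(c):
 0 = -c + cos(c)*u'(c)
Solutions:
 u(c) = C1 + Integral(c/cos(c), c)


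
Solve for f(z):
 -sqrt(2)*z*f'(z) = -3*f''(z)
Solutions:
 f(z) = C1 + C2*erfi(2^(3/4)*sqrt(3)*z/6)


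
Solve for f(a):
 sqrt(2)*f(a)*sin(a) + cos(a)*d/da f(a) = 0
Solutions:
 f(a) = C1*cos(a)^(sqrt(2))


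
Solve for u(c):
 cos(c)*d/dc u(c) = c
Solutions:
 u(c) = C1 + Integral(c/cos(c), c)


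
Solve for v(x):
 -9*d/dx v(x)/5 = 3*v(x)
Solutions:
 v(x) = C1*exp(-5*x/3)


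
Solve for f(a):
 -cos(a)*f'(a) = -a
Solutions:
 f(a) = C1 + Integral(a/cos(a), a)


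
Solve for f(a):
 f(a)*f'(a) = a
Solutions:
 f(a) = -sqrt(C1 + a^2)
 f(a) = sqrt(C1 + a^2)


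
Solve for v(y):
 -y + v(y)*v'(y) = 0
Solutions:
 v(y) = -sqrt(C1 + y^2)
 v(y) = sqrt(C1 + y^2)


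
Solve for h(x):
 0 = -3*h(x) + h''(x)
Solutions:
 h(x) = C1*exp(-sqrt(3)*x) + C2*exp(sqrt(3)*x)


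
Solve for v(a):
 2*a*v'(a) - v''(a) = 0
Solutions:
 v(a) = C1 + C2*erfi(a)


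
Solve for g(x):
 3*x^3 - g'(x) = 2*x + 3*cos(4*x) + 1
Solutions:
 g(x) = C1 + 3*x^4/4 - x^2 - x - 3*sin(4*x)/4


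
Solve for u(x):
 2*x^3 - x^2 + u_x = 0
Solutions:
 u(x) = C1 - x^4/2 + x^3/3


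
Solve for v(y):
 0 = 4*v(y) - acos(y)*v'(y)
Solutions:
 v(y) = C1*exp(4*Integral(1/acos(y), y))


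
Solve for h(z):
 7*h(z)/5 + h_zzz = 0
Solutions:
 h(z) = C3*exp(-5^(2/3)*7^(1/3)*z/5) + (C1*sin(sqrt(3)*5^(2/3)*7^(1/3)*z/10) + C2*cos(sqrt(3)*5^(2/3)*7^(1/3)*z/10))*exp(5^(2/3)*7^(1/3)*z/10)


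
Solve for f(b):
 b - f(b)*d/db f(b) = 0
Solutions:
 f(b) = -sqrt(C1 + b^2)
 f(b) = sqrt(C1 + b^2)


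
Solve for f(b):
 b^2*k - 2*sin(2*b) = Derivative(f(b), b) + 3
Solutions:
 f(b) = C1 + b^3*k/3 - 3*b + cos(2*b)


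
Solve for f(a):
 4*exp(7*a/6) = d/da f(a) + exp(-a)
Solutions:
 f(a) = C1 + 24*exp(7*a/6)/7 + exp(-a)


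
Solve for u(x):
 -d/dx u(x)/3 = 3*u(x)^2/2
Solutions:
 u(x) = 2/(C1 + 9*x)


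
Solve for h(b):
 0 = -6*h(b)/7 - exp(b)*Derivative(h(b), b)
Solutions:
 h(b) = C1*exp(6*exp(-b)/7)


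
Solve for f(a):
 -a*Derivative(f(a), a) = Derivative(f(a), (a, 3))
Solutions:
 f(a) = C1 + Integral(C2*airyai(-a) + C3*airybi(-a), a)


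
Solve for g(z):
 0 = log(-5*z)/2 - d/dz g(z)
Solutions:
 g(z) = C1 + z*log(-z)/2 + z*(-1 + log(5))/2


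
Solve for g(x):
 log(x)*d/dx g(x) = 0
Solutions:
 g(x) = C1


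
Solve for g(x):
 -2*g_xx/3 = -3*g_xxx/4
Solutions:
 g(x) = C1 + C2*x + C3*exp(8*x/9)


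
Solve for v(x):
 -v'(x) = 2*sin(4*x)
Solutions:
 v(x) = C1 + cos(4*x)/2


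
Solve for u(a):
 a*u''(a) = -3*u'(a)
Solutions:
 u(a) = C1 + C2/a^2


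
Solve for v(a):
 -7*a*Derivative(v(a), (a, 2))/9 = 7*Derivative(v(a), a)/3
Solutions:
 v(a) = C1 + C2/a^2


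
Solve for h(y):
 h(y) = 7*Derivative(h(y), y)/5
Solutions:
 h(y) = C1*exp(5*y/7)


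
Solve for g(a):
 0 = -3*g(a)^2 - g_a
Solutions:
 g(a) = 1/(C1 + 3*a)


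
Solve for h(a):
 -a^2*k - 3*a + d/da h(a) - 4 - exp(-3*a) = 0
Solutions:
 h(a) = C1 + a^3*k/3 + 3*a^2/2 + 4*a - exp(-3*a)/3


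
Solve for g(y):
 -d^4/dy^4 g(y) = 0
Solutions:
 g(y) = C1 + C2*y + C3*y^2 + C4*y^3


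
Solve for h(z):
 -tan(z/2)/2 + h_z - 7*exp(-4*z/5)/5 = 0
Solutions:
 h(z) = C1 + log(tan(z/2)^2 + 1)/2 - 7*exp(-4*z/5)/4


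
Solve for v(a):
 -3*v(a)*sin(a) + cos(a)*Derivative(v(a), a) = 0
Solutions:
 v(a) = C1/cos(a)^3


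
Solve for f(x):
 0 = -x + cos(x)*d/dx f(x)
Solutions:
 f(x) = C1 + Integral(x/cos(x), x)


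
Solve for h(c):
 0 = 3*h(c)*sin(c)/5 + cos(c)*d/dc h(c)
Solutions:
 h(c) = C1*cos(c)^(3/5)


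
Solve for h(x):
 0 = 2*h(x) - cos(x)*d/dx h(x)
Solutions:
 h(x) = C1*(sin(x) + 1)/(sin(x) - 1)


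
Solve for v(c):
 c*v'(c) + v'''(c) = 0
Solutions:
 v(c) = C1 + Integral(C2*airyai(-c) + C3*airybi(-c), c)


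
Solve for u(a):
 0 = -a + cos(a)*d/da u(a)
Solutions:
 u(a) = C1 + Integral(a/cos(a), a)


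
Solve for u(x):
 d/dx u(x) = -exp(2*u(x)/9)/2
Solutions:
 u(x) = 9*log(-sqrt(-1/(C1 - x))) + 9*log(3)
 u(x) = 9*log(-1/(C1 - x))/2 + 9*log(3)


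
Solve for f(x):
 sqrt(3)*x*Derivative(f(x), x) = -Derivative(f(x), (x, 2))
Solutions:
 f(x) = C1 + C2*erf(sqrt(2)*3^(1/4)*x/2)


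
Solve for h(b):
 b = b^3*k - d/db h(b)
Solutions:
 h(b) = C1 + b^4*k/4 - b^2/2


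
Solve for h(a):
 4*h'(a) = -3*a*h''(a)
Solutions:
 h(a) = C1 + C2/a^(1/3)


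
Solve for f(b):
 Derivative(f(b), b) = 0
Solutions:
 f(b) = C1


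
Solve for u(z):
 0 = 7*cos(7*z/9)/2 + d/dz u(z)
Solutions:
 u(z) = C1 - 9*sin(7*z/9)/2


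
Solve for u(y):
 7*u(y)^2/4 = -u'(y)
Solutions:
 u(y) = 4/(C1 + 7*y)


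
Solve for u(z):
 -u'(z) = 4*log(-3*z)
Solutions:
 u(z) = C1 - 4*z*log(-z) + 4*z*(1 - log(3))


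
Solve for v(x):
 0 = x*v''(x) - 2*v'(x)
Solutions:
 v(x) = C1 + C2*x^3


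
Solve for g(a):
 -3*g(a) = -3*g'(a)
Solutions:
 g(a) = C1*exp(a)


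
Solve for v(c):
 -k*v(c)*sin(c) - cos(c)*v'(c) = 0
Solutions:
 v(c) = C1*exp(k*log(cos(c)))


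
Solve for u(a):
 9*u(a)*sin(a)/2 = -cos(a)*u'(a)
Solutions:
 u(a) = C1*cos(a)^(9/2)


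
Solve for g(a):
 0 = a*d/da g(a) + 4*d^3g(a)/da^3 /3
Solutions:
 g(a) = C1 + Integral(C2*airyai(-6^(1/3)*a/2) + C3*airybi(-6^(1/3)*a/2), a)


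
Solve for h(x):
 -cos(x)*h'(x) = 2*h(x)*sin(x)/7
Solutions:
 h(x) = C1*cos(x)^(2/7)


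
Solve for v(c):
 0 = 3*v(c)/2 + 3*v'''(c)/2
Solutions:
 v(c) = C3*exp(-c) + (C1*sin(sqrt(3)*c/2) + C2*cos(sqrt(3)*c/2))*exp(c/2)


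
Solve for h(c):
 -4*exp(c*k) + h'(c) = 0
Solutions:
 h(c) = C1 + 4*exp(c*k)/k


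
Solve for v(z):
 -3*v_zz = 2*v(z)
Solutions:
 v(z) = C1*sin(sqrt(6)*z/3) + C2*cos(sqrt(6)*z/3)


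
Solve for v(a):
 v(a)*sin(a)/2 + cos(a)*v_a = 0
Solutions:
 v(a) = C1*sqrt(cos(a))


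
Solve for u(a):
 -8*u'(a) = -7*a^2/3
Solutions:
 u(a) = C1 + 7*a^3/72


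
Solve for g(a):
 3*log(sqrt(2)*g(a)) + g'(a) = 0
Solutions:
 2*Integral(1/(2*log(_y) + log(2)), (_y, g(a)))/3 = C1 - a


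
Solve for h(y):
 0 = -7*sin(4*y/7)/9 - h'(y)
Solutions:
 h(y) = C1 + 49*cos(4*y/7)/36


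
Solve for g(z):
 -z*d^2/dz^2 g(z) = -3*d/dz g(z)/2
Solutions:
 g(z) = C1 + C2*z^(5/2)


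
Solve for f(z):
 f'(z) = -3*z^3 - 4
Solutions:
 f(z) = C1 - 3*z^4/4 - 4*z


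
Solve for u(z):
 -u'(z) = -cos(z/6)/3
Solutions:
 u(z) = C1 + 2*sin(z/6)


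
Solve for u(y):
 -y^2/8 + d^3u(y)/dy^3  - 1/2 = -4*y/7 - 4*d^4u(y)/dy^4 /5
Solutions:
 u(y) = C1 + C2*y + C3*y^2 + C4*exp(-5*y/4) + y^5/480 - 9*y^4/280 + 391*y^3/2100


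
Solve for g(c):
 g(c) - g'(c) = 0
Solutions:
 g(c) = C1*exp(c)


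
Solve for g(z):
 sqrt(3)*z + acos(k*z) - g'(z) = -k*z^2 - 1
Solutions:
 g(z) = C1 + k*z^3/3 + sqrt(3)*z^2/2 + z + Piecewise((z*acos(k*z) - sqrt(-k^2*z^2 + 1)/k, Ne(k, 0)), (pi*z/2, True))


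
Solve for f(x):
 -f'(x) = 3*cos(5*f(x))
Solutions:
 f(x) = -asin((C1 + exp(30*x))/(C1 - exp(30*x)))/5 + pi/5
 f(x) = asin((C1 + exp(30*x))/(C1 - exp(30*x)))/5


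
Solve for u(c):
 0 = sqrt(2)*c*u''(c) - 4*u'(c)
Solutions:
 u(c) = C1 + C2*c^(1 + 2*sqrt(2))


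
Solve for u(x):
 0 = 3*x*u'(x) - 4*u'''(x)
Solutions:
 u(x) = C1 + Integral(C2*airyai(6^(1/3)*x/2) + C3*airybi(6^(1/3)*x/2), x)


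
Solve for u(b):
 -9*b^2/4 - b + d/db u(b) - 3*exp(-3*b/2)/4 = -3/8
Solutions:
 u(b) = C1 + 3*b^3/4 + b^2/2 - 3*b/8 - exp(-3*b/2)/2


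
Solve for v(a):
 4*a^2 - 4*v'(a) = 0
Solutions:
 v(a) = C1 + a^3/3


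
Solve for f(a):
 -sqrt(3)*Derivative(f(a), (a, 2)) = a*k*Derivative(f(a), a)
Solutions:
 f(a) = Piecewise((-sqrt(2)*3^(1/4)*sqrt(pi)*C1*erf(sqrt(2)*3^(3/4)*a*sqrt(k)/6)/(2*sqrt(k)) - C2, (k > 0) | (k < 0)), (-C1*a - C2, True))


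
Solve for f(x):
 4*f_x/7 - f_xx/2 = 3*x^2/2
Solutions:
 f(x) = C1 + C2*exp(8*x/7) + 7*x^3/8 + 147*x^2/64 + 1029*x/256


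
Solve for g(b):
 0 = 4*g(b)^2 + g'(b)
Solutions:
 g(b) = 1/(C1 + 4*b)


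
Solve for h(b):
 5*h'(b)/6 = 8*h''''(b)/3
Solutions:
 h(b) = C1 + C4*exp(2^(2/3)*5^(1/3)*b/4) + (C2*sin(2^(2/3)*sqrt(3)*5^(1/3)*b/8) + C3*cos(2^(2/3)*sqrt(3)*5^(1/3)*b/8))*exp(-2^(2/3)*5^(1/3)*b/8)


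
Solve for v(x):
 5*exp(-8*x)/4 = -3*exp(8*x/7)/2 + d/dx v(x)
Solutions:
 v(x) = C1 + 21*exp(8*x/7)/16 - 5*exp(-8*x)/32


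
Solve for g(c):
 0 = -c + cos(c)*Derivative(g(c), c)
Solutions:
 g(c) = C1 + Integral(c/cos(c), c)


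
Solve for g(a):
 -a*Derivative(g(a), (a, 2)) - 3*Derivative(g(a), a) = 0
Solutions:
 g(a) = C1 + C2/a^2


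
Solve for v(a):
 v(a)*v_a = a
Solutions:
 v(a) = -sqrt(C1 + a^2)
 v(a) = sqrt(C1 + a^2)


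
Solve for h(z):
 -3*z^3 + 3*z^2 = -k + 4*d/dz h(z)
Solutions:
 h(z) = C1 + k*z/4 - 3*z^4/16 + z^3/4


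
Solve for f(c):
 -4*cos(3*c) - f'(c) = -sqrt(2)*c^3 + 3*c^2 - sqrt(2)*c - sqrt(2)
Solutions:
 f(c) = C1 + sqrt(2)*c^4/4 - c^3 + sqrt(2)*c^2/2 + sqrt(2)*c - 4*sin(3*c)/3


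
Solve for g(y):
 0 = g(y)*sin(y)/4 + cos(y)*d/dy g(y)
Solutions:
 g(y) = C1*cos(y)^(1/4)


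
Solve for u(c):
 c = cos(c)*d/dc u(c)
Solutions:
 u(c) = C1 + Integral(c/cos(c), c)


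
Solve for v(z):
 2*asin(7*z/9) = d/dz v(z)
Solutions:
 v(z) = C1 + 2*z*asin(7*z/9) + 2*sqrt(81 - 49*z^2)/7


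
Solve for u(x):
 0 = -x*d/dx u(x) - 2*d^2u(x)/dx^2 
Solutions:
 u(x) = C1 + C2*erf(x/2)


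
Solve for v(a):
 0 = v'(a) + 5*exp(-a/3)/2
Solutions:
 v(a) = C1 + 15*exp(-a/3)/2


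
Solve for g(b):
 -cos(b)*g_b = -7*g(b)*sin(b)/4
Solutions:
 g(b) = C1/cos(b)^(7/4)


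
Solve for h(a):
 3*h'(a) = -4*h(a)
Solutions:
 h(a) = C1*exp(-4*a/3)


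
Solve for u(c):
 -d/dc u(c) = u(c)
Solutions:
 u(c) = C1*exp(-c)


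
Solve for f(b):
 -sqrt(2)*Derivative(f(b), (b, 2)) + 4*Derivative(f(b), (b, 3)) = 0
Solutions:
 f(b) = C1 + C2*b + C3*exp(sqrt(2)*b/4)


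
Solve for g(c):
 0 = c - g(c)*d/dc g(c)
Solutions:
 g(c) = -sqrt(C1 + c^2)
 g(c) = sqrt(C1 + c^2)


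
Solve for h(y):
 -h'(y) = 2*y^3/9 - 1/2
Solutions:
 h(y) = C1 - y^4/18 + y/2


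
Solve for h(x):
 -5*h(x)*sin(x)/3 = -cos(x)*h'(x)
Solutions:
 h(x) = C1/cos(x)^(5/3)


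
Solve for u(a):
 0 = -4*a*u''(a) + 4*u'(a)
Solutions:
 u(a) = C1 + C2*a^2


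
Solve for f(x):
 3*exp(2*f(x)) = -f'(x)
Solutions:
 f(x) = log(-sqrt(-1/(C1 - 3*x))) - log(2)/2
 f(x) = log(-1/(C1 - 3*x))/2 - log(2)/2


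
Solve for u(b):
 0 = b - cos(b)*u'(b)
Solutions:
 u(b) = C1 + Integral(b/cos(b), b)


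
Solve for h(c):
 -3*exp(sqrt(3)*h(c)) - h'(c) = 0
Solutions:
 h(c) = sqrt(3)*(2*log(1/(C1 + 3*c)) - log(3))/6


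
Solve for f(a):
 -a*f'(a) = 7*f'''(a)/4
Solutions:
 f(a) = C1 + Integral(C2*airyai(-14^(2/3)*a/7) + C3*airybi(-14^(2/3)*a/7), a)


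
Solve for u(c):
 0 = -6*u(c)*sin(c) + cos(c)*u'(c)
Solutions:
 u(c) = C1/cos(c)^6


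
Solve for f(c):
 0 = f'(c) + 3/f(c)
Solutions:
 f(c) = -sqrt(C1 - 6*c)
 f(c) = sqrt(C1 - 6*c)


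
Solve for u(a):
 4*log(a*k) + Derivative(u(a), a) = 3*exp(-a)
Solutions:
 u(a) = C1 - 4*a*log(a*k) + 4*a - 3*exp(-a)


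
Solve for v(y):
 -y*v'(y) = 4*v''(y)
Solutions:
 v(y) = C1 + C2*erf(sqrt(2)*y/4)


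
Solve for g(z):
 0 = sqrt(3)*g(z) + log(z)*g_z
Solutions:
 g(z) = C1*exp(-sqrt(3)*li(z))


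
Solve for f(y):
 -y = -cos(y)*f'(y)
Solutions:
 f(y) = C1 + Integral(y/cos(y), y)


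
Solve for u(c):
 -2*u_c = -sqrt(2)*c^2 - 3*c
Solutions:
 u(c) = C1 + sqrt(2)*c^3/6 + 3*c^2/4


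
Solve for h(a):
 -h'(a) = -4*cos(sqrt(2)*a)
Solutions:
 h(a) = C1 + 2*sqrt(2)*sin(sqrt(2)*a)


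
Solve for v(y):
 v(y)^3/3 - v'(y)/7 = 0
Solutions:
 v(y) = -sqrt(6)*sqrt(-1/(C1 + 7*y))/2
 v(y) = sqrt(6)*sqrt(-1/(C1 + 7*y))/2


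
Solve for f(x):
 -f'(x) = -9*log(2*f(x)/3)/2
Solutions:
 -2*Integral(1/(log(_y) - log(3) + log(2)), (_y, f(x)))/9 = C1 - x


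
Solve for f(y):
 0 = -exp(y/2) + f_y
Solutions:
 f(y) = C1 + 2*exp(y/2)


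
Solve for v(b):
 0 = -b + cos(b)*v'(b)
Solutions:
 v(b) = C1 + Integral(b/cos(b), b)
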